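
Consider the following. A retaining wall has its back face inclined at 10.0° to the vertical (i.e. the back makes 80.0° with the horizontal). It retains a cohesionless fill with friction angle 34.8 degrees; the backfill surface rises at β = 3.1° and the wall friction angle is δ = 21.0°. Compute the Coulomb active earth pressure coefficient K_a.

0.337

K_a = sin²(α+φ) / [sin²α · sin(α−δ) · (1 + √{sin(φ+δ)sin(φ−β) / (sin(α−δ)sin(α+β))})²].
With α = 80.0°, φ = 34.8°, δ = 21.0°, β = 3.1°: K_a = 0.3372.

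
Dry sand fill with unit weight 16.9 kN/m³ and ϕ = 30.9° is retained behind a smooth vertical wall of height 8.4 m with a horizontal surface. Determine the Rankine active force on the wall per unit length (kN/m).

192 kN/m

K_a = tan²(45° − φ/2) = 0.3214.
P_a = ½ K_a γ H² = 0.5 × 0.3214 × 16.9 × 8.4² = 191.6 kN/m.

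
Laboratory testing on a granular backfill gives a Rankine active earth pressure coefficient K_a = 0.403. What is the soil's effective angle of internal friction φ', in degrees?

K_a = tan²(45° − φ/2) ⇒ 45° − φ/2 = arctan(√0.403) = 32.41°.
φ = 2(45° − 32.41°) = 25.18°.

25.2°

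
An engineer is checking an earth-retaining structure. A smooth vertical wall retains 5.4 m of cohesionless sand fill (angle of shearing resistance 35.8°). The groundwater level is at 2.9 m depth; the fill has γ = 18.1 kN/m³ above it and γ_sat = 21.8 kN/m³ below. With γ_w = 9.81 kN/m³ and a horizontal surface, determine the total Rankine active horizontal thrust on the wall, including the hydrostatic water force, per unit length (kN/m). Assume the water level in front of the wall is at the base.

K_a = tan²(45° − φ/2) = 0.2619.
γ' = 21.8 − 9.81 = 11.99 kN/m³. Depth below WT = 2.5 m.
σ'_h at WT = K_a γ d_w = 13.75 kPa; at base = 13.75 + K_a γ' × 2.5 = 21.59 kPa.
P₁ (0–2.9 m) = ½×13.75×2.9 = 19.93. P₂ (2.9–5.4 m) = ½(13.75+21.59)×2.5 = 44.17.
P_w = ½ γ_w h₂² = 0.5×9.81×2.5² = 30.66. Total = 19.93+44.17+30.66 = 94.76 kN/m.

94.8 kN/m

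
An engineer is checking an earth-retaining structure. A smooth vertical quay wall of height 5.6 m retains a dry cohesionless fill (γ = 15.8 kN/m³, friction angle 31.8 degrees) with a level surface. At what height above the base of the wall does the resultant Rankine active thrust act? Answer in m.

K_a = 0.3098.
The pressure distribution is triangular, so the resultant acts at H/3 above the base = 5.6/3 = 1.867 m.

1.87 m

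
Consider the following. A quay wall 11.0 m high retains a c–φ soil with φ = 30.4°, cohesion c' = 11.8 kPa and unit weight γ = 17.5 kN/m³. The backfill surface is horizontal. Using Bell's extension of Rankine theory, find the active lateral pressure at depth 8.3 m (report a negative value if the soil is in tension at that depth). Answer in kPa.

34.1 kPa

K_a = (1 − sin φ)/(1 + sin φ) = 0.3280.
σ_a = K_a γ z − 2c√K_a = 0.3280×17.5×8.3 − 2×11.8×0.5727 = 34.12 kPa.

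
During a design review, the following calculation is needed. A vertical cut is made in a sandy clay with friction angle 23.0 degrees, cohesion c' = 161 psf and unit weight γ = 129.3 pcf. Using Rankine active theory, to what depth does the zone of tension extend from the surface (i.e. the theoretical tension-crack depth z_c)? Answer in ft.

3.76 ft

K_a = tan²(45° − 23.0°/2) = 0.4381; √K_a = 0.6619.
The active pressure is zero where K_a γ z = 2c√K_a, so z_c = 2c/(γ√K_a) = 2×161/(129.3×0.6619) = 3.762 ft.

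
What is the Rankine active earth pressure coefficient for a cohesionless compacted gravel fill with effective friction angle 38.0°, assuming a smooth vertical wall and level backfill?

0.238

K_a = tan²(45° − φ/2) = tan²(26.00°) = 0.2379.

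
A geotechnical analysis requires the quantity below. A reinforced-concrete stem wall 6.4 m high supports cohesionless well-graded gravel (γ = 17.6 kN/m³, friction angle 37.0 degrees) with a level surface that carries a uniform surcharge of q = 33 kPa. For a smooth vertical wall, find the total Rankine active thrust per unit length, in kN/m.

K_a = tan²(45° − φ/2) = 0.2486.
Soil triangle: ½ K_a γ H² = 0.5×0.2486×17.6×6.4² = 89.60 kN/m.
Surcharge rectangle: K_a q H = 0.2486×33×6.4 = 52.50 kN/m.
Total = 89.60 + 52.50 = 142.1 kN/m.

142 kN/m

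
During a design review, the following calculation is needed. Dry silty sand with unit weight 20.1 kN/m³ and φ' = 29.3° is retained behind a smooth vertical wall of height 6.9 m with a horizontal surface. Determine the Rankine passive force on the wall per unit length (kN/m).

K_p = tan²(45° + φ/2) = 2.917.
P_p = ½ K_p γ H² = 0.5 × 2.917 × 20.1 × 6.9² = 1396 kN/m.

1400 kN/m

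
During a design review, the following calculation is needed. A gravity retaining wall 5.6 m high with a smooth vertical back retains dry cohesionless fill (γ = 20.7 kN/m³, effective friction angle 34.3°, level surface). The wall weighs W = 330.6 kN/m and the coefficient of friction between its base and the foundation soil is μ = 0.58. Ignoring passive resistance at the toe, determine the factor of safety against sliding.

2.12

K_a = tan²(45° − 34.3°/2) = 0.2792.
P_a = ½K_aγH² = 0.5×0.2792×20.7×5.6² = 90.61 kN/m, acting at H/3 = 1.867 m above the base.
FS_sliding = μW / P_a = 0.58×330.6 / 90.61 = 2.116.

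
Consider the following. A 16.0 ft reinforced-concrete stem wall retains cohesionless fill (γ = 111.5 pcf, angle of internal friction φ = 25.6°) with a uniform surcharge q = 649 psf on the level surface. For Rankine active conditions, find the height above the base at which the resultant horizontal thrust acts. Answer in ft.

K_a = 0.3966.
Triangular part P₁ = ½K_aγH² = 5660 at H/3 = 5.333 ft; rectangular part P₂ = K_a q H = 4118 at H/2 = 8.000 ft.
ȳ = (P₁·5.333 + P₂·8.000)/(P₁+P₂) = 6.456 ft.

6.46 ft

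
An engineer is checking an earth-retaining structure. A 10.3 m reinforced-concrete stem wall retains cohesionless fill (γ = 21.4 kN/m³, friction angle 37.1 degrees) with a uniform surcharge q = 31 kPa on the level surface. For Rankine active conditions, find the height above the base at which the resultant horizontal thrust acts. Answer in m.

3.81 m

K_a = 0.2475.
Triangular part P₁ = ½K_aγH² = 281.0 at H/3 = 3.433 m; rectangular part P₂ = K_a q H = 79.03 at H/2 = 5.150 m.
ȳ = (P₁·3.433 + P₂·5.150)/(P₁+P₂) = 3.810 m.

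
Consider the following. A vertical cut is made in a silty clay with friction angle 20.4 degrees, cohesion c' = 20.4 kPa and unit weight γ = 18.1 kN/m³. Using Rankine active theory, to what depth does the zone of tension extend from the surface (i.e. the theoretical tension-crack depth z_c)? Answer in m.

3.24 m

K_a = tan²(45° − 20.4°/2) = 0.4831; √K_a = 0.6950.
The active pressure is zero where K_a γ z = 2c√K_a, so z_c = 2c/(γ√K_a) = 2×20.4/(18.1×0.6950) = 3.243 m.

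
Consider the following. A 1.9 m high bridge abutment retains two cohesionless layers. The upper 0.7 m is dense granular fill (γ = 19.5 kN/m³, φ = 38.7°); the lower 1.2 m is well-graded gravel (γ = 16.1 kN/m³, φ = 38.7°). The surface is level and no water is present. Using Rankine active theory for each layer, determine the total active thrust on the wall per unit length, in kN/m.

7.55 kN/m

K_a1 = tan²(45°−38.7°/2) = 0.2306; K_a2 = tan²(45°−38.7°/2) = 0.2306.
Layer 1: σ at base = K_a1 γ₁ h₁ = 3.147 kPa; P₁ = ½×3.147×0.7 = 1.102.
Layer 2: σ_v at top = γ₁h₁ = 13.65; σ_h top = K_a2×13.65 = 3.147; σ_h base = K_a2×(13.65+16.1×1.2) = 7.602.
P₂ = ½(3.147+7.602)×1.2 = 6.450. Total P_a = 1.102+6.450 = 7.552 kN/m.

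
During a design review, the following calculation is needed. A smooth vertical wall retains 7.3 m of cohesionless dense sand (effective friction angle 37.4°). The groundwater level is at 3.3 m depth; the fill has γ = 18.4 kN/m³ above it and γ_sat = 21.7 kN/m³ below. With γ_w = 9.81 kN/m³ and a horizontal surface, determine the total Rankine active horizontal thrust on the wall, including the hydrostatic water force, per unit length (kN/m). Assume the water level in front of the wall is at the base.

186 kN/m

K_a = tan²(45° − φ/2) = 0.2443.
γ' = 21.7 − 9.81 = 11.89 kN/m³. Depth below WT = 4.0 m.
σ'_h at WT = K_a γ d_w = 14.83 kPa; at base = 14.83 + K_a γ' × 4.0 = 26.45 kPa.
P₁ (0–3.3 m) = ½×14.83×3.3 = 24.47. P₂ (3.3–7.3 m) = ½(14.83+26.45)×4.0 = 82.56.
P_w = ½ γ_w h₂² = 0.5×9.81×4.0² = 78.48. Total = 24.47+82.56+78.48 = 185.5 kN/m.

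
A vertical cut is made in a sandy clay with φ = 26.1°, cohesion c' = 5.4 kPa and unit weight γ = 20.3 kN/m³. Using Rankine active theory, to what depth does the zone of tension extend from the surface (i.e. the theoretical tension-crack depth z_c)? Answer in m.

K_a = tan²(45° − 26.1°/2) = 0.3889; √K_a = 0.6237.
The active pressure is zero where K_a γ z = 2c√K_a, so z_c = 2c/(γ√K_a) = 2×5.4/(20.3×0.6237) = 0.8531 m.

0.853 m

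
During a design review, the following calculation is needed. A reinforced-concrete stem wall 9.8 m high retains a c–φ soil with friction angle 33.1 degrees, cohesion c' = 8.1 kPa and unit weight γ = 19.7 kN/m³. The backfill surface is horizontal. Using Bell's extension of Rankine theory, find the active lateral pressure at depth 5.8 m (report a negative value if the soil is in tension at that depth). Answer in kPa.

24.8 kPa

K_a = (1 − sin φ)/(1 + sin φ) = 0.2936.
σ_a = K_a γ z − 2c√K_a = 0.2936×19.7×5.8 − 2×8.1×0.5418 = 24.77 kPa.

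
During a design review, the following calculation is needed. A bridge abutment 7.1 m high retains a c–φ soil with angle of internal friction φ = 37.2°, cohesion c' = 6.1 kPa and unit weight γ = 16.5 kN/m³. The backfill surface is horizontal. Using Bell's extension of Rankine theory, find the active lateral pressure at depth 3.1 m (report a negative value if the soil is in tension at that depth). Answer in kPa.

6.55 kPa

K_a = (1 − sin φ)/(1 + sin φ) = 0.2464.
σ_a = K_a γ z − 2c√K_a = 0.2464×16.5×3.1 − 2×6.1×0.4964 = 6.548 kPa.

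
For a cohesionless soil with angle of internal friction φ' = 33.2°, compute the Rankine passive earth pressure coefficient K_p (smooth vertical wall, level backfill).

K_p = (1 + sin φ)/(1 − sin φ) = tan²(45° + 33.2°/2) = 3.421.

3.42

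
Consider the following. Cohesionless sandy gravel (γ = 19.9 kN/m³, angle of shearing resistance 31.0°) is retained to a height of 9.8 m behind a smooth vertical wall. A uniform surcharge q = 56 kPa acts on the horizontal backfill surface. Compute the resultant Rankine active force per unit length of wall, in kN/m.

K_a = tan²(45° − φ/2) = 0.3201.
Soil triangle: ½ K_a γ H² = 0.5×0.3201×19.9×9.8² = 305.9 kN/m.
Surcharge rectangle: K_a q H = 0.3201×56×9.8 = 175.7 kN/m.
Total = 305.9 + 175.7 = 481.6 kN/m.

482 kN/m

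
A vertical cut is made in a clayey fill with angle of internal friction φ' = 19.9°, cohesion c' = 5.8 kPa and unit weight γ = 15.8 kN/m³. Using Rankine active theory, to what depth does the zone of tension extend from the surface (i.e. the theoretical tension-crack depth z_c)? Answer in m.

K_a = tan²(45° − 19.9°/2) = 0.4921; √K_a = 0.7015.
The active pressure is zero where K_a γ z = 2c√K_a, so z_c = 2c/(γ√K_a) = 2×5.8/(15.8×0.7015) = 1.047 m.

1.05 m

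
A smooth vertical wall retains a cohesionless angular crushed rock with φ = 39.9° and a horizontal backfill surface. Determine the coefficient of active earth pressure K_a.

K_a = tan²(45° − φ/2) = tan²(25.05°) = 0.2184.

0.218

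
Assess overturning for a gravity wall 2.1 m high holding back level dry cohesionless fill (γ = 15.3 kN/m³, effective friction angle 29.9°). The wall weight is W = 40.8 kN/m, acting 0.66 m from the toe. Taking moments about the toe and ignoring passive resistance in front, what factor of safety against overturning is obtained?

3.41

K_a = tan²(45° − 29.9°/2) = 0.3347.
P_a = ½K_aγH² = 0.5×0.3347×15.3×2.1² = 11.29 kN/m, acting at H/3 = 0.7000 m above the base.
Overturning moment M_o = P_a × H/3 = 11.29 × 0.7000 = 7.904.
Resisting moment M_r = W × 0.66 = 40.8 × 0.66 = 26.93.
FS_overturning = M_r/M_o = 26.93/7.904 = 3.407.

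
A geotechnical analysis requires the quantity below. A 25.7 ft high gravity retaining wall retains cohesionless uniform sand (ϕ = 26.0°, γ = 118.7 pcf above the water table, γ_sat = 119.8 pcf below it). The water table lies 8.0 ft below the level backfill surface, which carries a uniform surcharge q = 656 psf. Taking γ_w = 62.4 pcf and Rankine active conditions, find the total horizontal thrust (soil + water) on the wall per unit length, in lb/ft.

27900 lb/ft

K_a = tan²(45° − φ/2) = 0.3905.
γ' = 119.8 − 62.4 = 57.40 pcf. h₂ = H − d_w = 17.7 ft.
σ'_h: at surface K_a·q = 256.1; at WT K_a(q+γd_w) = 626.9; at base K_a(q+γd_w+γ'h₂) = 1024 psf.
P₁ = ½(256.1+626.9)×8.0 = 3532; P₂ = ½(626.9+1024)×17.7 = 14610; P_w = ½γ_w h₂² = 9775.
Total = 3532+14610+9775 = 27910 lb/ft.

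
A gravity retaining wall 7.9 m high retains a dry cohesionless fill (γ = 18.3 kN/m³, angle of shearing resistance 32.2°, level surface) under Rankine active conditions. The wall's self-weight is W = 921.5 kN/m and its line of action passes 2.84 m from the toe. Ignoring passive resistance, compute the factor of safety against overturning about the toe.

K_a = tan²(45° − 32.2°/2) = 0.3047.
P_a = ½K_aγH² = 0.5×0.3047×18.3×7.9² = 174.0 kN/m, acting at H/3 = 2.633 m above the base.
Overturning moment M_o = P_a × H/3 = 174.0 × 2.633 = 458.3.
Resisting moment M_r = W × 2.84 = 921.5 × 2.84 = 2617.
FS_overturning = M_r/M_o = 2617/458.3 = 5.711.

5.71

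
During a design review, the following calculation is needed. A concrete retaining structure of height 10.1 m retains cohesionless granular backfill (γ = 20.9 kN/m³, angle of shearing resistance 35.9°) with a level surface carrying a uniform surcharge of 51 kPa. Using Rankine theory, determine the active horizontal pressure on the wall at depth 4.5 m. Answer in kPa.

37.8 kPa

K_a = (1 − sin φ)/(1 + sin φ) = 0.2607.
σ_v = γz + q = 20.9 × 4.5 + 51 = 145.1 kPa.
σ_h = K_a σ_v = 0.2607 × 145.1 = 37.82 kPa.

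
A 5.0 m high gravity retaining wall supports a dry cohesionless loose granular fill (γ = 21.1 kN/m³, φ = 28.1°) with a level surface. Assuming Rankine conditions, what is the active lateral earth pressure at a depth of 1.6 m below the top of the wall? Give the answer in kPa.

K_a = (1 − sin φ)/(1 + sin φ) = 0.3596.
σ_h = K_a γ z = 0.3596 × 21.1 × 1.6 = 12.14 kPa.

12.1 kPa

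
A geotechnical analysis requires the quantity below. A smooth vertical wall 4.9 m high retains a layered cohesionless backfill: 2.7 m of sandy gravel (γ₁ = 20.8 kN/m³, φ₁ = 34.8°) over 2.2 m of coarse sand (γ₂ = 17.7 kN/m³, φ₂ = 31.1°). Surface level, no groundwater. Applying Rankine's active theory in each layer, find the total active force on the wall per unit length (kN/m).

K_a1 = tan²(45°−34.8°/2) = 0.2733; K_a2 = tan²(45°−31.1°/2) = 0.3188.
Layer 1: σ at base = K_a1 γ₁ h₁ = 15.35 kPa; P₁ = ½×15.35×2.7 = 20.72.
Layer 2: σ_v at top = γ₁h₁ = 56.16; σ_h top = K_a2×56.16 = 17.90; σ_h base = K_a2×(56.16+17.7×2.2) = 30.32.
P₂ = ½(17.90+30.32)×2.2 = 53.04. Total P_a = 20.72+53.04 = 73.76 kN/m.

73.8 kN/m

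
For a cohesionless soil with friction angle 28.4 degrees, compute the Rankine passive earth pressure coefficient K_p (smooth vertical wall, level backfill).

2.81

K_p = (1 + sin φ)/(1 − sin φ) = tan²(45° + 28.4°/2) = 2.814.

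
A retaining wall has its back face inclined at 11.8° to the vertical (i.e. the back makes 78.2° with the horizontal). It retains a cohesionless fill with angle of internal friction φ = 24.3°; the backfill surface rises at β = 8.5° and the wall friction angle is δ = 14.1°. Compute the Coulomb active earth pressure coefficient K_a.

0.538

K_a = sin²(α+φ) / [sin²α · sin(α−δ) · (1 + √{sin(φ+δ)sin(φ−β) / (sin(α−δ)sin(α+β))})²].
With α = 78.2°, φ = 24.3°, δ = 14.1°, β = 8.5°: K_a = 0.5378.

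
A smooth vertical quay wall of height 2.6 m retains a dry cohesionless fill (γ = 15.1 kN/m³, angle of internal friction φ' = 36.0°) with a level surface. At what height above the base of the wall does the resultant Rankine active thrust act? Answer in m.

0.867 m

K_a = 0.2596.
The pressure distribution is triangular, so the resultant acts at H/3 above the base = 2.6/3 = 0.8667 m.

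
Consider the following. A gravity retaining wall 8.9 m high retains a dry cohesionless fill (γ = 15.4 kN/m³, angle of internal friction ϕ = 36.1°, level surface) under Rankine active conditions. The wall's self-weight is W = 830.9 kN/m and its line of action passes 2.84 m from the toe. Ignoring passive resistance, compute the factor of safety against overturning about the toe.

5.05

K_a = tan²(45° − 36.1°/2) = 0.2585.
P_a = ½K_aγH² = 0.5×0.2585×15.4×8.9² = 157.7 kN/m, acting at H/3 = 2.967 m above the base.
Overturning moment M_o = P_a × H/3 = 157.7 × 2.967 = 467.7.
Resisting moment M_r = W × 2.84 = 830.9 × 2.84 = 2360.
FS_overturning = M_r/M_o = 2360/467.7 = 5.045.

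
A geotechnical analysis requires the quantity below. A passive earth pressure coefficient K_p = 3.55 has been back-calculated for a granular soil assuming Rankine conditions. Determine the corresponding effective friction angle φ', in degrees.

34.1°

K_p = (1+sin φ)/(1−sin φ) ⇒ sin φ = (K_p − 1)/(K_p + 1) = 0.5604.
φ = arcsin(0.5604) = 34.09°.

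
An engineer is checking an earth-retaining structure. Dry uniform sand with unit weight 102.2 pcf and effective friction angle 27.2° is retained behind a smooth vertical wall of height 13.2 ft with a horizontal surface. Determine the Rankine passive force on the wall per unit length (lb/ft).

K_p = tan²(45° + φ/2) = 2.684.
P_p = ½ K_p γ H² = 0.5 × 2.684 × 102.2 × 13.2² = 23900 lb/ft.

23900 lb/ft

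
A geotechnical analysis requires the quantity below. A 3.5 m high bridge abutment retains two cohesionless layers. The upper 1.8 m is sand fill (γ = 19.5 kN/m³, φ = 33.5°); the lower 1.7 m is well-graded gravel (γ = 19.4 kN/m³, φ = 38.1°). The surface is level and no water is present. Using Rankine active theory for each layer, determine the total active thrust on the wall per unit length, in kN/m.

K_a1 = tan²(45°−33.5°/2) = 0.2887; K_a2 = tan²(45°−38.1°/2) = 0.2368.
Layer 1: σ at base = K_a1 γ₁ h₁ = 10.13 kPa; P₁ = ½×10.13×1.8 = 9.120.
Layer 2: σ_v at top = γ₁h₁ = 35.10; σ_h top = K_a2×35.10 = 8.313; σ_h base = K_a2×(35.10+19.4×1.7) = 16.12.
P₂ = ½(8.313+16.12)×1.7 = 20.77. Total P_a = 9.120+20.77 = 29.89 kN/m.

29.9 kN/m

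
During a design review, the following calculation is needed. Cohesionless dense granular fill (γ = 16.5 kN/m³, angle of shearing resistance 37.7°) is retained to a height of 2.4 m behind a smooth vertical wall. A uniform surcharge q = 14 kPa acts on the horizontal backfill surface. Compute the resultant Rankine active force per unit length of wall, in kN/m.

19.6 kN/m

K_a = tan²(45° − φ/2) = 0.2411.
Soil triangle: ½ K_a γ H² = 0.5×0.2411×16.5×2.4² = 11.46 kN/m.
Surcharge rectangle: K_a q H = 0.2411×14×2.4 = 8.100 kN/m.
Total = 11.46 + 8.100 = 19.55 kN/m.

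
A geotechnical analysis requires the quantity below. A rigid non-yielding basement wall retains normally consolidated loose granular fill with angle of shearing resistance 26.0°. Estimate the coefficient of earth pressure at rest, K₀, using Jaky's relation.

K₀ = 1 − sin φ' = 1 − sin 26.0° = 0.5616.

0.562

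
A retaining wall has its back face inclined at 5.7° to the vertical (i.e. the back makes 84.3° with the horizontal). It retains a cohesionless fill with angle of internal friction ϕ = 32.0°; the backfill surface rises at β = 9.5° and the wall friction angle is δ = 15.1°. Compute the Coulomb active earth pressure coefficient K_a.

K_a = sin²(α+φ) / [sin²α · sin(α−δ) · (1 + √{sin(φ+δ)sin(φ−β) / (sin(α−δ)sin(α+β))})²].
With α = 84.3°, φ = 32.0°, δ = 15.1°, β = 9.5°: K_a = 0.3622.

0.362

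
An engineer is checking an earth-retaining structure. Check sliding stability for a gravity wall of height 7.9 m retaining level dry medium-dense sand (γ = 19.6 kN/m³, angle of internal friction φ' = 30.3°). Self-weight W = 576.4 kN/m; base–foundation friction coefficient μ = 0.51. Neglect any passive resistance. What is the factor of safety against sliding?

1.46

K_a = tan²(45° − 30.3°/2) = 0.3293.
P_a = ½K_aγH² = 0.5×0.3293×19.6×7.9² = 201.4 kN/m, acting at H/3 = 2.633 m above the base.
FS_sliding = μW / P_a = 0.51×576.4 / 201.4 = 1.459.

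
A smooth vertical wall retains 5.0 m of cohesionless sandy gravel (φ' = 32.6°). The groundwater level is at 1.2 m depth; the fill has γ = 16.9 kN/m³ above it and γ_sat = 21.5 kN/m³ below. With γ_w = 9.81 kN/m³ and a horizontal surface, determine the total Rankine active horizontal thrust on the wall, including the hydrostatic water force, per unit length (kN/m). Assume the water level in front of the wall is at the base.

123 kN/m

K_a = tan²(45° − φ/2) = 0.2997.
γ' = 21.5 − 9.81 = 11.69 kN/m³. Depth below WT = 3.8 m.
σ'_h at WT = K_a γ d_w = 6.079 kPa; at base = 6.079 + K_a γ' × 3.8 = 19.39 kPa.
P₁ (0–1.2 m) = ½×6.079×1.2 = 3.647. P₂ (1.2–5.0 m) = ½(6.079+19.39)×3.8 = 48.40.
P_w = ½ γ_w h₂² = 0.5×9.81×3.8² = 70.83. Total = 3.647+48.40+70.83 = 122.9 kN/m.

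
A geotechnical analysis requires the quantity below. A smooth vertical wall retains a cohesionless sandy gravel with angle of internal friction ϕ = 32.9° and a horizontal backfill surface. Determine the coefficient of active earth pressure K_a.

K_a = (1 − sin φ)/(1 + sin φ) = (1 − sin 32.9°)/(1 + sin 32.9°) = 0.2960.

0.296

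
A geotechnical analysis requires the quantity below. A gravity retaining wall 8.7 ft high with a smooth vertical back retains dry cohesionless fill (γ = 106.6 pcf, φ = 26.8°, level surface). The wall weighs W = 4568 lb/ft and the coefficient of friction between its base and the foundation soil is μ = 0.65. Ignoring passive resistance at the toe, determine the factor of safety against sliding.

1.94

K_a = tan²(45° − 26.8°/2) = 0.3785.
P_a = ½K_aγH² = 0.5×0.3785×106.6×8.7² = 1527 lb/ft, acting at H/3 = 2.900 ft above the base.
FS_sliding = μW / P_a = 0.65×4568 / 1527 = 1.945.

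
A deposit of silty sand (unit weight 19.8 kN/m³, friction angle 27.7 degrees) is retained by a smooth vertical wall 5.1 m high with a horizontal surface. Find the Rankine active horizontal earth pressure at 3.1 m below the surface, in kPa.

K_a = (1 − sin φ)/(1 + sin φ) = 0.3653.
σ_h = K_a γ z = 0.3653 × 19.8 × 3.1 = 22.42 kPa.

22.4 kPa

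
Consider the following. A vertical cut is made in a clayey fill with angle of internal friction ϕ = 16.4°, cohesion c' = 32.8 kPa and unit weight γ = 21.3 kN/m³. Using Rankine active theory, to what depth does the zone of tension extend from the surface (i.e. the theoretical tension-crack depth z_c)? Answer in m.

4.12 m

K_a = tan²(45° − 16.4°/2) = 0.5596; √K_a = 0.7481.
The active pressure is zero where K_a γ z = 2c√K_a, so z_c = 2c/(γ√K_a) = 2×32.8/(21.3×0.7481) = 4.117 m.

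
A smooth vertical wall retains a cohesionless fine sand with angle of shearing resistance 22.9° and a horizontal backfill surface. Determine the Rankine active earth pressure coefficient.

K_a = tan²(45° − φ/2) = tan²(33.55°) = 0.4398.

0.440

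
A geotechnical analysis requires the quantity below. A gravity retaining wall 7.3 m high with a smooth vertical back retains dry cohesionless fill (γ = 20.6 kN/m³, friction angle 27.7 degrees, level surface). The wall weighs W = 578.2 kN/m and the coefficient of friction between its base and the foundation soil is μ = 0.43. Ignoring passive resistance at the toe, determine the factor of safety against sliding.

K_a = tan²(45° − 27.7°/2) = 0.3653.
P_a = ½K_aγH² = 0.5×0.3653×20.6×7.3² = 200.5 kN/m, acting at H/3 = 2.433 m above the base.
FS_sliding = μW / P_a = 0.43×578.2 / 200.5 = 1.240.

1.24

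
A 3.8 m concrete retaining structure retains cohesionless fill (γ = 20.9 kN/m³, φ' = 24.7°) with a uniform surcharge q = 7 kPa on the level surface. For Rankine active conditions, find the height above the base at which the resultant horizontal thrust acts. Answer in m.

K_a = 0.4106.
Triangular part P₁ = ½K_aγH² = 61.95 at H/3 = 1.267 m; rectangular part P₂ = K_a q H = 10.92 at H/2 = 1.900 m.
ȳ = (P₁·1.267 + P₂·1.900)/(P₁+P₂) = 1.362 m.

1.36 m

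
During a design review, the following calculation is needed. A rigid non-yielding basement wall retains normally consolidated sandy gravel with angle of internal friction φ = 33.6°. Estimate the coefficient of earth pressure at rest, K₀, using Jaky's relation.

K₀ = 1 − sin φ' = 1 − sin 33.6° = 0.4466.

0.447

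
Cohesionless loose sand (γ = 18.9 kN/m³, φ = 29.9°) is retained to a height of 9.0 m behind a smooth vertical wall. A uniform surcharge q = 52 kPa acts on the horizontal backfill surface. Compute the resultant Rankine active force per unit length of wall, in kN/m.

413 kN/m

K_a = tan²(45° − φ/2) = 0.3347.
Soil triangle: ½ K_a γ H² = 0.5×0.3347×18.9×9.0² = 256.2 kN/m.
Surcharge rectangle: K_a q H = 0.3347×52×9.0 = 156.6 kN/m.
Total = 256.2 + 156.6 = 412.8 kN/m.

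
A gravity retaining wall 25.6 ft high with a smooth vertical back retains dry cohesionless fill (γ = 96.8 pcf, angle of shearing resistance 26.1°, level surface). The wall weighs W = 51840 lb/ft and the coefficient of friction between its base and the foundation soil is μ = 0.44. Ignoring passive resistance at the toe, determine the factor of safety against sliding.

K_a = tan²(45° − 26.1°/2) = 0.3889.
P_a = ½K_aγH² = 0.5×0.3889×96.8×25.6² = 12340 lb/ft, acting at H/3 = 8.533 ft above the base.
FS_sliding = μW / P_a = 0.44×51840 / 12340 = 1.849.

1.85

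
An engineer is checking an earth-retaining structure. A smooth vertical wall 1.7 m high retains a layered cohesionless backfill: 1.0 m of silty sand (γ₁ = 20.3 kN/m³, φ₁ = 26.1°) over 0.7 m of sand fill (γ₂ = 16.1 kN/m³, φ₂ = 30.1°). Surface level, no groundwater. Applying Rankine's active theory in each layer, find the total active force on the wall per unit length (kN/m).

K_a1 = tan²(45°−26.1°/2) = 0.3889; K_a2 = tan²(45°−30.1°/2) = 0.3320.
Layer 1: σ at base = K_a1 γ₁ h₁ = 7.896 kPa; P₁ = ½×7.896×1.0 = 3.948.
Layer 2: σ_v at top = γ₁h₁ = 20.30; σ_h top = K_a2×20.30 = 6.739; σ_h base = K_a2×(20.30+16.1×0.7) = 10.48.
P₂ = ½(6.739+10.48)×0.7 = 6.027. Total P_a = 3.948+6.027 = 9.975 kN/m.

9.97 kN/m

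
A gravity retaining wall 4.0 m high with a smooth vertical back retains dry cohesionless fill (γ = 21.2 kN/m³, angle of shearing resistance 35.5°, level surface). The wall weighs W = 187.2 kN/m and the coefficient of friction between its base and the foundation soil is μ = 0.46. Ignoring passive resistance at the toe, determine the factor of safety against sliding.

1.91

K_a = tan²(45° − 35.5°/2) = 0.2653.
P_a = ½K_aγH² = 0.5×0.2653×21.2×4.0² = 44.99 kN/m, acting at H/3 = 1.333 m above the base.
FS_sliding = μW / P_a = 0.46×187.2 / 44.99 = 1.914.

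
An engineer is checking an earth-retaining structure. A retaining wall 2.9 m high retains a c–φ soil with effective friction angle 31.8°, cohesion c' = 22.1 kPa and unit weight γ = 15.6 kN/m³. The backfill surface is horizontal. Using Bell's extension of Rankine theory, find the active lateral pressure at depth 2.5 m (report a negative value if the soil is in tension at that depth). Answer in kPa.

K_a = (1 − sin φ)/(1 + sin φ) = 0.3098.
σ_a = K_a γ z − 2c√K_a = 0.3098×15.6×2.5 − 2×22.1×0.5566 = -12.52 kPa.

-12.5 kPa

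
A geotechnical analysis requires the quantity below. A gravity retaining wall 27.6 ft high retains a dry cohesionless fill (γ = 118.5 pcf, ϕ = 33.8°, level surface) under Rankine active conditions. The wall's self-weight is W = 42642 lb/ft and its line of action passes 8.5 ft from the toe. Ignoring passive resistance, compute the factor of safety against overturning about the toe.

K_a = tan²(45° − 33.8°/2) = 0.2851.
P_a = ½K_aγH² = 0.5×0.2851×118.5×27.6² = 12870 lb/ft, acting at H/3 = 9.200 ft above the base.
Overturning moment M_o = P_a × H/3 = 12870 × 9.200 = 118400.
Resisting moment M_r = W × 8.5 = 42642 × 8.5 = 362500.
FS_overturning = M_r/M_o = 362500/118400 = 3.062.

3.06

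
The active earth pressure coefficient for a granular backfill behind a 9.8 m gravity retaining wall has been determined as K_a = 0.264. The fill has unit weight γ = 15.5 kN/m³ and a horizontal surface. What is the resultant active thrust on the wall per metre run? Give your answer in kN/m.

196 kN/m

P = ½ K_a γ H² = 0.5 × 0.264 × 15.5 × 9.8² = 196.5 kN/m.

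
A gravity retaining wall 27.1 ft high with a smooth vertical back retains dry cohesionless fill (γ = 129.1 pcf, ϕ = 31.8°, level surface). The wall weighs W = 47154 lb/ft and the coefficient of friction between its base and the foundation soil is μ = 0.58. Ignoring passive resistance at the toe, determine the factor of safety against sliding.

K_a = tan²(45° − 31.8°/2) = 0.3098.
P_a = ½K_aγH² = 0.5×0.3098×129.1×27.1² = 14690 lb/ft, acting at H/3 = 9.033 ft above the base.
FS_sliding = μW / P_a = 0.58×47154 / 14690 = 1.862.

1.86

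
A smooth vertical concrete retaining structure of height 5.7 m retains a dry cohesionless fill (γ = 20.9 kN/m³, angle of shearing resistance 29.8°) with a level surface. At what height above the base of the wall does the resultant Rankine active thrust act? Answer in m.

1.90 m

K_a = 0.3360.
The pressure distribution is triangular, so the resultant acts at H/3 above the base = 5.7/3 = 1.900 m.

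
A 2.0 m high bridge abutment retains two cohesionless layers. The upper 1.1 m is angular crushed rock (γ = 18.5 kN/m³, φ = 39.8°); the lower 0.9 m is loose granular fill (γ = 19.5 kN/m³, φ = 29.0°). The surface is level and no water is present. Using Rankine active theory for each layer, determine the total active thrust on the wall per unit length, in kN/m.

K_a1 = tan²(45°−39.8°/2) = 0.2194; K_a2 = tan²(45°−29.0°/2) = 0.3470.
Layer 1: σ at base = K_a1 γ₁ h₁ = 4.465 kPa; P₁ = ½×4.465×1.1 = 2.456.
Layer 2: σ_v at top = γ₁h₁ = 20.35; σ_h top = K_a2×20.35 = 7.061; σ_h base = K_a2×(20.35+19.5×0.9) = 13.15.
P₂ = ½(7.061+13.15)×0.9 = 9.095. Total P_a = 2.456+9.095 = 11.55 kN/m.

11.6 kN/m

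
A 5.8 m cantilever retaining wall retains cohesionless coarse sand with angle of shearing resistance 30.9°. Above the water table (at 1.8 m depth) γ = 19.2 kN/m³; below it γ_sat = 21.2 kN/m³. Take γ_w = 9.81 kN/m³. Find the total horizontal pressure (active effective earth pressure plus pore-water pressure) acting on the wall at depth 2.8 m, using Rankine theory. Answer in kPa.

K_a = (1 − sin φ)/(1 + sin φ) = 0.3214.
γ' = 21.2 − 9.81 = 11.39 kN/m³.
Effective vertical stress at 2.8 m: σ'_v = 19.2×1.8 + 11.39×1.000 = 45.95 kPa.
σ'_h = K_a σ'_v = 0.3214 × 45.95 = 14.77 kPa; u = γ_w × 1.000 = 9.810 kPa.
Total σ_h = 14.77 + 9.810 = 24.58 kPa.

24.6 kPa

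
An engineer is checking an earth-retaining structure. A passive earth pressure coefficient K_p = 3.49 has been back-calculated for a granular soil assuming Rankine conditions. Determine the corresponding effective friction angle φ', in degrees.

33.7°

K_p = (1+sin φ)/(1−sin φ) ⇒ sin φ = (K_p − 1)/(K_p + 1) = 0.5546.
φ = arcsin(0.5546) = 33.68°.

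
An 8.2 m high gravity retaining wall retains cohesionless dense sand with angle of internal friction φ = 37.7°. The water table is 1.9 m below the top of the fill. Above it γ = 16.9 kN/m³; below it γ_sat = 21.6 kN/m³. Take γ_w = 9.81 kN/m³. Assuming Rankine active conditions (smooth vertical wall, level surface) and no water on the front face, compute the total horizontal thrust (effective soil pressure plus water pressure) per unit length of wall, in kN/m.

K_a = tan²(45° − φ/2) = 0.2411.
γ' = 21.6 − 9.81 = 11.79 kN/m³. Depth below WT = 6.3 m.
σ'_h at WT = K_a γ d_w = 7.740 kPa; at base = 7.740 + K_a γ' × 6.3 = 25.65 kPa.
P₁ (0–1.9 m) = ½×7.740×1.9 = 7.353. P₂ (1.9–8.2 m) = ½(7.740+25.65)×6.3 = 105.2.
P_w = ½ γ_w h₂² = 0.5×9.81×6.3² = 194.7. Total = 7.353+105.2+194.7 = 307.2 kN/m.

307 kN/m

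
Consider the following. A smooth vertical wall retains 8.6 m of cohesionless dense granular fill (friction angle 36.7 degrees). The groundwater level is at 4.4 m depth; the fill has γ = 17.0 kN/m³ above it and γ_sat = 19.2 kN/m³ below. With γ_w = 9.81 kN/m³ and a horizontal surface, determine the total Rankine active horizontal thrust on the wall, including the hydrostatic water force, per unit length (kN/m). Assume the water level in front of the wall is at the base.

K_a = tan²(45° − φ/2) = 0.2519.
γ' = 19.2 − 9.81 = 9.390 kN/m³. Depth below WT = 4.2 m.
σ'_h at WT = K_a γ d_w = 18.84 kPa; at base = 18.84 + K_a γ' × 4.2 = 28.77 kPa.
P₁ (0–4.4 m) = ½×18.84×4.4 = 41.45. P₂ (4.4–8.6 m) = ½(18.84+28.77)×4.2 = 99.98.
P_w = ½ γ_w h₂² = 0.5×9.81×4.2² = 86.52. Total = 41.45+99.98+86.52 = 228.0 kN/m.

228 kN/m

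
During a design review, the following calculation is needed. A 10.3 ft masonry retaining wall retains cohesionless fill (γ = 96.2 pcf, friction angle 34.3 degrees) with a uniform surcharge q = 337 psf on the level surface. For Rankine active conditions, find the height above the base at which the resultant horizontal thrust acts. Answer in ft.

4.13 ft

K_a = 0.2792.
Triangular part P₁ = ½K_aγH² = 1425 at H/3 = 3.433 ft; rectangular part P₂ = K_a q H = 969.0 at H/2 = 5.150 ft.
ȳ = (P₁·3.433 + P₂·5.150)/(P₁+P₂) = 4.128 ft.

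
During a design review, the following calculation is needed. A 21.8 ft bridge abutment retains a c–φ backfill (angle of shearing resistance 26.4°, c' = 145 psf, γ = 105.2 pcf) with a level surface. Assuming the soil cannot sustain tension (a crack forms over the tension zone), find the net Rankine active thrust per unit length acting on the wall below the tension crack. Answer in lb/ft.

6090 lb/ft

K_a = 0.3844; √K_a = 0.6200.
Tension-crack depth z_c = 2c/(γ√K_a) = 2×145/(105.2×0.6200) = 4.446 ft.
σ_a at base = K_a γ H − 2c√K_a = 0.3844×105.2×21.8 − 2×145×0.6200 = 701.8 psf.
P_a = ½ × 701.8 × (H − z_c) = 0.5×701.8×17.35 = 6090 lb/ft.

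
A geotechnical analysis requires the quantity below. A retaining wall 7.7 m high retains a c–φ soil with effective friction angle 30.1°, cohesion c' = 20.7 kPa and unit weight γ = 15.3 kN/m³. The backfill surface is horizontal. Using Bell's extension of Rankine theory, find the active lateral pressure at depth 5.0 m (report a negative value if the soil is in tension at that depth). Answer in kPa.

K_a = (1 − sin φ)/(1 + sin φ) = 0.3320.
σ_a = K_a γ z − 2c√K_a = 0.3320×15.3×5.0 − 2×20.7×0.5762 = 1.543 kPa.

1.54 kPa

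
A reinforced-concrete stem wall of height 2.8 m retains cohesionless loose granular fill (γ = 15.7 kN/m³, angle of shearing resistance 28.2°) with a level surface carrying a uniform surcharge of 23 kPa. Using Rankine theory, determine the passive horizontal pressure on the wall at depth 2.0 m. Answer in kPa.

K_p = (1 + sin φ)/(1 − sin φ) = 2.792.
σ_v = γz + q = 15.7 × 2.0 + 23 = 54.40 kPa.
σ_h = K_p σ_v = 2.792 × 54.40 = 151.9 kPa.

152 kPa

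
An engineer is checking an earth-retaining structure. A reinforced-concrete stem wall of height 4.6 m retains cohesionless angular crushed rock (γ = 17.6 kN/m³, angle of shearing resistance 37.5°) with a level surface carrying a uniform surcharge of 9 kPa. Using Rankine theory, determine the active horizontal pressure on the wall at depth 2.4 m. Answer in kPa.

K_a = (1 − sin φ)/(1 + sin φ) = 0.2432.
σ_v = γz + q = 17.6 × 2.4 + 9 = 51.24 kPa.
σ_h = K_a σ_v = 0.2432 × 51.24 = 12.46 kPa.

12.5 kPa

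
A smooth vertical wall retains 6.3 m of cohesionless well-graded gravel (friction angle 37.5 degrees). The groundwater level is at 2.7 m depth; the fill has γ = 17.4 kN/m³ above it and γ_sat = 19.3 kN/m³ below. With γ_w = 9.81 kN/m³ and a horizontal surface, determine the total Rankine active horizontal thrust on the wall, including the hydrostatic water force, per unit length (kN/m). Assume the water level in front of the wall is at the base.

K_a = tan²(45° − φ/2) = 0.2432.
γ' = 19.3 − 9.81 = 9.490 kN/m³. Depth below WT = 3.6 m.
σ'_h at WT = K_a γ d_w = 11.43 kPa; at base = 11.43 + K_a γ' × 3.6 = 19.73 kPa.
P₁ (0–2.7 m) = ½×11.43×2.7 = 15.42. P₂ (2.7–6.3 m) = ½(11.43+19.73)×3.6 = 56.09.
P_w = ½ γ_w h₂² = 0.5×9.81×3.6² = 63.57. Total = 15.42+56.09+63.57 = 135.1 kN/m.

135 kN/m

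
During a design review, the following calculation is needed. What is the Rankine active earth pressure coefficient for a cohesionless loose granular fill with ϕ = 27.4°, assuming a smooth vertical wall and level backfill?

0.370

K_a = (1 − sin φ)/(1 + sin φ) = (1 − sin 27.4°)/(1 + sin 27.4°) = 0.3697.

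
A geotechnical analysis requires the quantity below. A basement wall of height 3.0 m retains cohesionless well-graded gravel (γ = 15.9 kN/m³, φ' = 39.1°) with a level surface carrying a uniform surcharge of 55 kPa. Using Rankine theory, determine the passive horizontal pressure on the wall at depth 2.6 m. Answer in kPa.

K_p = (1 + sin φ)/(1 − sin φ) = 4.415.
σ_v = γz + q = 15.9 × 2.6 + 55 = 96.34 kPa.
σ_h = K_p σ_v = 4.415 × 96.34 = 425.4 kPa.

425 kPa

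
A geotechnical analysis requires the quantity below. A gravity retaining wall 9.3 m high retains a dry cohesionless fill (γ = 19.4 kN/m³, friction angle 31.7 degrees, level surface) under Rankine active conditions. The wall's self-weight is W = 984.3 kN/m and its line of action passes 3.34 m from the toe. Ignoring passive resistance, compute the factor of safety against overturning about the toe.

4.06

K_a = tan²(45° − 31.7°/2) = 0.3111.
P_a = ½K_aγH² = 0.5×0.3111×19.4×9.3² = 261.0 kN/m, acting at H/3 = 3.100 m above the base.
Overturning moment M_o = P_a × H/3 = 261.0 × 3.100 = 809.0.
Resisting moment M_r = W × 3.34 = 984.3 × 3.34 = 3288.
FS_overturning = M_r/M_o = 3288/809.0 = 4.064.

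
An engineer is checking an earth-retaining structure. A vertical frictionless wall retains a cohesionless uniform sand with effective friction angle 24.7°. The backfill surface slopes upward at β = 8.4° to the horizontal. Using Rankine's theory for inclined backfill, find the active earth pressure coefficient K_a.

0.428

K_a = cos β · (cos β − √(cos²β − cos²φ)) / (cos β + √(cos²β − cos²φ)).
cos β = 0.9893, cos φ = 0.9085, √(cos²β − cos²φ) = 0.3915.
K_a = 0.9893 × (0.9893 − 0.3915)/(0.9893 + 0.3915) = 0.4283.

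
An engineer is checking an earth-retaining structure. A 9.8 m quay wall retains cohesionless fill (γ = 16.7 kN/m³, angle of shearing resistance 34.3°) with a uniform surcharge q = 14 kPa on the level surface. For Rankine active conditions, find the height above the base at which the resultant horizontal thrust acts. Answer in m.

3.51 m

K_a = 0.2792.
Triangular part P₁ = ½K_aγH² = 223.9 at H/3 = 3.267 m; rectangular part P₂ = K_a q H = 38.30 at H/2 = 4.900 m.
ȳ = (P₁·3.267 + P₂·4.900)/(P₁+P₂) = 3.505 m.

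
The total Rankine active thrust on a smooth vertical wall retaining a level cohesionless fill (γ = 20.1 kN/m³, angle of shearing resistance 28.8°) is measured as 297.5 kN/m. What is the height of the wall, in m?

9.20 m

K_a = 0.3498. P_a = ½ K_a γ H² ⇒ H = √(2P_a/(K_a γ)).
H = √(2×297.5/(0.3498×20.1)) = 9.200 m.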